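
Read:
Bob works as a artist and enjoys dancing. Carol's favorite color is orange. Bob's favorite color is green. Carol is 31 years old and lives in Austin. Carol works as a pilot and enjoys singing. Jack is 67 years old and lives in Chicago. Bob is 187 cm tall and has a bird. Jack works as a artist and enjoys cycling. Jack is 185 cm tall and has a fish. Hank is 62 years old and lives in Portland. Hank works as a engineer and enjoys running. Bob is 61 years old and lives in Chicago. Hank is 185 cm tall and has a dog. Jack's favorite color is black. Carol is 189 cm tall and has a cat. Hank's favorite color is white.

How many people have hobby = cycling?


Count: 1

1


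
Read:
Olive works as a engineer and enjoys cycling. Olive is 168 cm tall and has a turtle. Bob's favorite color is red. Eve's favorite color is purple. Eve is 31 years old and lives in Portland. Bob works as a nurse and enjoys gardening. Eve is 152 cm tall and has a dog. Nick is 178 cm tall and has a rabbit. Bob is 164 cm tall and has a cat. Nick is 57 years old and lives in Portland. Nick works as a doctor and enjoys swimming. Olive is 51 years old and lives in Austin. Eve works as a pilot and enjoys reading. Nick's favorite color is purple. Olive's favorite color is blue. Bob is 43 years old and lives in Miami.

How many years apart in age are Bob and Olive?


43 vs 51, diff = 8

8


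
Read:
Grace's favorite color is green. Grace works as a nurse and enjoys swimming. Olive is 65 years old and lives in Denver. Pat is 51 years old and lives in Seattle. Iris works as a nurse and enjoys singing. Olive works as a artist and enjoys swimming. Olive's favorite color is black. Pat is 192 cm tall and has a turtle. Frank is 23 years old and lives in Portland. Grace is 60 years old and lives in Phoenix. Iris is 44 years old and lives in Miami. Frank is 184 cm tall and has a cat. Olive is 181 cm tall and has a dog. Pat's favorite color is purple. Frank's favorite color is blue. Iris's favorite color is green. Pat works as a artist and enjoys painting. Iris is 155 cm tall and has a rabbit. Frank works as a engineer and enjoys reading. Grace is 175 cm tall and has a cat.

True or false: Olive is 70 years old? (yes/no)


Olive is actually 65. no

no


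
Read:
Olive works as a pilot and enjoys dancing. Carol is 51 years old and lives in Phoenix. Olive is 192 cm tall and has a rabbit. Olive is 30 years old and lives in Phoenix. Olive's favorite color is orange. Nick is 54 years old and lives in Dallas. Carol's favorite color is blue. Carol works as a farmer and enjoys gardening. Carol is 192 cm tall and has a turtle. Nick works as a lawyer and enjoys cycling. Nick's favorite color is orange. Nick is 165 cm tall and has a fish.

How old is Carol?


Carol is 51 years old

51


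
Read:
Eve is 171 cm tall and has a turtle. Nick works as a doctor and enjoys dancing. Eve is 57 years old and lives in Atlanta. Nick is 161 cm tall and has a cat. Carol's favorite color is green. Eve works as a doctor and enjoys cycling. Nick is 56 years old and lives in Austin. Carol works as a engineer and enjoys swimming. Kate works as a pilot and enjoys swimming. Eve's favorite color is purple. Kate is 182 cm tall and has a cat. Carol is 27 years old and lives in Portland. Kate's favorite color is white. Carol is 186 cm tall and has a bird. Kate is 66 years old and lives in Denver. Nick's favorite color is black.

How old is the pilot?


The pilot is Kate, age 66

66


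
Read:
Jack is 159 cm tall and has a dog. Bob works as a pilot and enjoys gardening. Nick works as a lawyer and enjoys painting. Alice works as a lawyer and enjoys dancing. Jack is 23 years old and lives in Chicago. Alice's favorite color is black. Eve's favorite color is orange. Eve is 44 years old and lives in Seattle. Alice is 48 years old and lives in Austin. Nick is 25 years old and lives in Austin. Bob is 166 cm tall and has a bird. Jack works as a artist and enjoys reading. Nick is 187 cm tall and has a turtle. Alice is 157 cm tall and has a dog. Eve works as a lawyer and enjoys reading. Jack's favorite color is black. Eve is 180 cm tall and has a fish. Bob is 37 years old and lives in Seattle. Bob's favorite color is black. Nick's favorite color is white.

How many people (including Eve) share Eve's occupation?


Eve is a lawyer. Count = 3

3


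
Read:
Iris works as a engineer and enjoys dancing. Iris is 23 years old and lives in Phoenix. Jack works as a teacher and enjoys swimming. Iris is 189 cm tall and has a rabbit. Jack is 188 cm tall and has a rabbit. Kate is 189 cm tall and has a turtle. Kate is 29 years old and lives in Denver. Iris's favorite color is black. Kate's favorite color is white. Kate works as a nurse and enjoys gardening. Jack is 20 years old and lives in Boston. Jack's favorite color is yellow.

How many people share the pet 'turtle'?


Count: 1

1


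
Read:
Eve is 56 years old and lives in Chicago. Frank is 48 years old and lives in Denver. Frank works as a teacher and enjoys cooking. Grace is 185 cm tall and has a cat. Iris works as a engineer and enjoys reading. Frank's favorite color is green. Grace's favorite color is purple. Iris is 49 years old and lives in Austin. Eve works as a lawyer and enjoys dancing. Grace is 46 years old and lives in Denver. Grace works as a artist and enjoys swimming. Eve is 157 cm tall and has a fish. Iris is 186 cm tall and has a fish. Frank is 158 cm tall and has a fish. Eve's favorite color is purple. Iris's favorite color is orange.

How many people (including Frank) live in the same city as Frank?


Frank lives in Denver. Count = 2

2


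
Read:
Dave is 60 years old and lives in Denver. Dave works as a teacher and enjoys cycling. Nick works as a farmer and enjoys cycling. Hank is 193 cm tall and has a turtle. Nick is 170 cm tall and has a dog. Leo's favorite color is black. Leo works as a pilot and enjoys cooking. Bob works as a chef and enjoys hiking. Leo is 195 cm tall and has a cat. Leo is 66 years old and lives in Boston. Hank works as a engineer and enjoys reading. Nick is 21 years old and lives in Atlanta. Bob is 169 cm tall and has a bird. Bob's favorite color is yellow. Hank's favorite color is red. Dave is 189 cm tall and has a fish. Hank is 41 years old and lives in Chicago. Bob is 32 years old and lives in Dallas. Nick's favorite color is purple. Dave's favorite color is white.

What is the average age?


Sum=220, n=5, avg=44

44


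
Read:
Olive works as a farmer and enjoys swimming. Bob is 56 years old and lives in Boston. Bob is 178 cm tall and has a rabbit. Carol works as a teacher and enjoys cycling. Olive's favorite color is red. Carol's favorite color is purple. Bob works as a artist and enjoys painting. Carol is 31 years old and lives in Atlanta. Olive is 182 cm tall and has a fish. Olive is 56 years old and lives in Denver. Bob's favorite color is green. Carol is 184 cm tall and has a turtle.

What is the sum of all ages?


31+56+56 = 143

143


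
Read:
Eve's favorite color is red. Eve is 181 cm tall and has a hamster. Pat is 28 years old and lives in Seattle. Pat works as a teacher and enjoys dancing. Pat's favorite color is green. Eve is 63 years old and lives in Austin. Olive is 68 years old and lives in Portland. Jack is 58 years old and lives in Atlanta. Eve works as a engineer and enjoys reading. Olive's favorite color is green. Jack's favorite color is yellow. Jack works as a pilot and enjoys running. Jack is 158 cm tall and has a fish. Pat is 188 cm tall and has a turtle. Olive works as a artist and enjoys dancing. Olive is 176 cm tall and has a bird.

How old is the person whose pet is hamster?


Person with pet=hamster is Eve, age 63

63


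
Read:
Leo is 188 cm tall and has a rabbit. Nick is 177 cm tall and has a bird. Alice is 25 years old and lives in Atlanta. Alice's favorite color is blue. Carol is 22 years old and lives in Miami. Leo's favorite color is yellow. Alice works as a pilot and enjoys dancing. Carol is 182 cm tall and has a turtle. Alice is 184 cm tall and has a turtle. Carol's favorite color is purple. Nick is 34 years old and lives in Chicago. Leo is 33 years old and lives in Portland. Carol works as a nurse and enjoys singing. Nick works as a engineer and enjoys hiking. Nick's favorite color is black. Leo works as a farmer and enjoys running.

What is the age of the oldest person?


Oldest: Nick at 34

34


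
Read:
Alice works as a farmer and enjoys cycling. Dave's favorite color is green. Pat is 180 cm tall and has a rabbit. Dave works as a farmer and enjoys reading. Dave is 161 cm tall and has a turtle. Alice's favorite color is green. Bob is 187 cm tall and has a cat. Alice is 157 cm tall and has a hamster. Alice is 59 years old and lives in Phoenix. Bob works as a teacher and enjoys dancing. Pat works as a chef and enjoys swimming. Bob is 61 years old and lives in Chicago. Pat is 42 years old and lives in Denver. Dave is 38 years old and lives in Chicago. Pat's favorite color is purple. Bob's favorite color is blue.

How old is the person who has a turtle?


Person with turtle is Dave, age 38

38


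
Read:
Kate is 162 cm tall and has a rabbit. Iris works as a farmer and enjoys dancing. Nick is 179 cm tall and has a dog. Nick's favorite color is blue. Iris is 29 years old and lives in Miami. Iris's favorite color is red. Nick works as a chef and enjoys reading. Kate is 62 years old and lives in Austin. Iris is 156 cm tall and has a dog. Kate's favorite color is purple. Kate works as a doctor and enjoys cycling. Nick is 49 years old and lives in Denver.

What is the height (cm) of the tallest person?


Tallest: Nick at 179 cm

179


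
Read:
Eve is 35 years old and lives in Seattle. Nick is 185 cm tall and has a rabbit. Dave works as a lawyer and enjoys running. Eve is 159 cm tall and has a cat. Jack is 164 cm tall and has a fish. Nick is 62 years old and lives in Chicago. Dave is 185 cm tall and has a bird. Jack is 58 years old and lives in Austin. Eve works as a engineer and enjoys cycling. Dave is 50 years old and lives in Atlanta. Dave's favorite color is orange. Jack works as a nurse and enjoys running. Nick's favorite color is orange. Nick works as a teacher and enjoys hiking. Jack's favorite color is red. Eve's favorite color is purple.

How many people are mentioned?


People: Dave, Jack, Nick, Eve. Count = 4

4


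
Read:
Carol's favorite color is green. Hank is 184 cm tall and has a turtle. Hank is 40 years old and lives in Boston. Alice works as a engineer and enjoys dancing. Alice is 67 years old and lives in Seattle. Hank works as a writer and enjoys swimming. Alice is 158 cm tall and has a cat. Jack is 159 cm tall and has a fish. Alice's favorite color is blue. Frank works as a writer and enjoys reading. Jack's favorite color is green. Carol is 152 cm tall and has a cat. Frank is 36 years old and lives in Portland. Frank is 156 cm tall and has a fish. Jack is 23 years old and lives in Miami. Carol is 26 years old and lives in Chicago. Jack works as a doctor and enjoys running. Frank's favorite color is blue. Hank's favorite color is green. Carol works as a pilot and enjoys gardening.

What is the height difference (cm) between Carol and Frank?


|152 - 156| = 4

4


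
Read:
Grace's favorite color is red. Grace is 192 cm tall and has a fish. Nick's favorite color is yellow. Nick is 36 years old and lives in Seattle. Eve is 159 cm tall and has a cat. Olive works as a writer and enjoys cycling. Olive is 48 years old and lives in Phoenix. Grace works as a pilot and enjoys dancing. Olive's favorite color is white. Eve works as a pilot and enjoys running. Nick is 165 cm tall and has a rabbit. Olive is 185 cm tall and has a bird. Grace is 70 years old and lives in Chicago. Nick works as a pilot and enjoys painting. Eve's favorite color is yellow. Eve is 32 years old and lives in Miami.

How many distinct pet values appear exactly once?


Unique pet values: 4

4


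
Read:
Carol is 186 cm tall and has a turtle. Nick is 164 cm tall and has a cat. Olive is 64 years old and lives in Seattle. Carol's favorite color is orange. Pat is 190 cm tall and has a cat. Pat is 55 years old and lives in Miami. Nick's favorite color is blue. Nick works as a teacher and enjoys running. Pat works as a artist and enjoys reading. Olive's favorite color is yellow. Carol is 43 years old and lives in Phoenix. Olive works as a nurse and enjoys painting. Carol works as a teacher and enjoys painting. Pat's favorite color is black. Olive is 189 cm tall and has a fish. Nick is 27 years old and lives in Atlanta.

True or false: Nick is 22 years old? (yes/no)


Nick is actually 27. no

no


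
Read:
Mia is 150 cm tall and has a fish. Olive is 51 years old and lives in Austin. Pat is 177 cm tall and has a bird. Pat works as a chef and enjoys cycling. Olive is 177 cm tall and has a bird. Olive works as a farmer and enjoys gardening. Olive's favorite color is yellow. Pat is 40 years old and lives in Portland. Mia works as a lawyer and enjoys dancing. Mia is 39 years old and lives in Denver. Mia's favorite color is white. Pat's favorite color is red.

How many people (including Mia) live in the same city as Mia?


Mia lives in Denver. Count = 1

1


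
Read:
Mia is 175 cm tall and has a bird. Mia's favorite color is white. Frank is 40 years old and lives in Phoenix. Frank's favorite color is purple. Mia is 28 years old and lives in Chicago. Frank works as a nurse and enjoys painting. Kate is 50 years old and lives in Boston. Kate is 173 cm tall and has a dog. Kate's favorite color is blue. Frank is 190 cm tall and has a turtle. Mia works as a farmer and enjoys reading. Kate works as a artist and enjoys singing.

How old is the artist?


The artist is Kate, age 50

50


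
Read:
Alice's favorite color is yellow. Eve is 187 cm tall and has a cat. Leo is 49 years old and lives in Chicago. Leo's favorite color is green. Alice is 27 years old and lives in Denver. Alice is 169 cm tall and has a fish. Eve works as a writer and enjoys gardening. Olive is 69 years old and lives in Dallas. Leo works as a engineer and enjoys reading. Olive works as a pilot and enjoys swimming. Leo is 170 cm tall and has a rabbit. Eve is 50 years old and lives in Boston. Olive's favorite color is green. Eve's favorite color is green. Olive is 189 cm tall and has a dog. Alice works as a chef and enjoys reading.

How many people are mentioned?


People: Alice, Eve, Leo, Olive. Count = 4

4


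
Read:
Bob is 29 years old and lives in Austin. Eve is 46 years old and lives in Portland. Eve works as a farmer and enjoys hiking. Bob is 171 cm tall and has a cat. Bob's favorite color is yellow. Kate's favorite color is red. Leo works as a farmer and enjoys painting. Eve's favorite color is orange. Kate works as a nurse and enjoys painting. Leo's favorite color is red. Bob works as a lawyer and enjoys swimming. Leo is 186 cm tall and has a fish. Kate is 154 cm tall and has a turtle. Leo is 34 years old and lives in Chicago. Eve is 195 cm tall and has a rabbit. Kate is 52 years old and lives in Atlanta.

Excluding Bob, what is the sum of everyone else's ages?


Sum (excluding Bob): 132

132


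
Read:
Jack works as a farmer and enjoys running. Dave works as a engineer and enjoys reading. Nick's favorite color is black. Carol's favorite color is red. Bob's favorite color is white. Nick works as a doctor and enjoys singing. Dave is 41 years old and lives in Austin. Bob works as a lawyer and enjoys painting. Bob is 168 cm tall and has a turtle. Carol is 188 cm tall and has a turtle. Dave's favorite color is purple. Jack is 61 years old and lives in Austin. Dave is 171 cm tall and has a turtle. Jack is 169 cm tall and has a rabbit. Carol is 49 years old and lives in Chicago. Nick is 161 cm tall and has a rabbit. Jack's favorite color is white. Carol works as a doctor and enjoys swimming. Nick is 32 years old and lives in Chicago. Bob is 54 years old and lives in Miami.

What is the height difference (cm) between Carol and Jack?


|188 - 169| = 19

19


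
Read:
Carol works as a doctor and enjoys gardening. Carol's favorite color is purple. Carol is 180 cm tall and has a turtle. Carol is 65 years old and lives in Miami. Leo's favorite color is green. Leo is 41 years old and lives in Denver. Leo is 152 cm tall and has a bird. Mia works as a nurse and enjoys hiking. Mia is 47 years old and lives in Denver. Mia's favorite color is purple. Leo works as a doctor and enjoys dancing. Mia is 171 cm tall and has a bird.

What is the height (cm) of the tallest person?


Tallest: Carol at 180 cm

180


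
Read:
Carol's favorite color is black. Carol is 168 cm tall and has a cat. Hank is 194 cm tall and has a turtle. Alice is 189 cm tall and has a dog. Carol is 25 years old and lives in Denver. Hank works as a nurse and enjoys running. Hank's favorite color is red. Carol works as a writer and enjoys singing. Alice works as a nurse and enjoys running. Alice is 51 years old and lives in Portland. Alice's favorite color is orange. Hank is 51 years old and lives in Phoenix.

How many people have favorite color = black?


Count: 1

1


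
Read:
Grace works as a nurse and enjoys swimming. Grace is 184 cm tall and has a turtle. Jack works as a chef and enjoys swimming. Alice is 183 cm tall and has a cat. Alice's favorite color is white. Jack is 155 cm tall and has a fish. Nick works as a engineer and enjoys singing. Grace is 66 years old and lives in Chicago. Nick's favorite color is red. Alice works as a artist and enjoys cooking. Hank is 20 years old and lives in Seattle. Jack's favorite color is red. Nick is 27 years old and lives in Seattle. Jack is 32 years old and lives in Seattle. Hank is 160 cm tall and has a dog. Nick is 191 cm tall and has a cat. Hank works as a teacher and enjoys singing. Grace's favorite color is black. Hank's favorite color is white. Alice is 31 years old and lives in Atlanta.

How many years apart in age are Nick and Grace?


27 vs 66, diff = 39

39


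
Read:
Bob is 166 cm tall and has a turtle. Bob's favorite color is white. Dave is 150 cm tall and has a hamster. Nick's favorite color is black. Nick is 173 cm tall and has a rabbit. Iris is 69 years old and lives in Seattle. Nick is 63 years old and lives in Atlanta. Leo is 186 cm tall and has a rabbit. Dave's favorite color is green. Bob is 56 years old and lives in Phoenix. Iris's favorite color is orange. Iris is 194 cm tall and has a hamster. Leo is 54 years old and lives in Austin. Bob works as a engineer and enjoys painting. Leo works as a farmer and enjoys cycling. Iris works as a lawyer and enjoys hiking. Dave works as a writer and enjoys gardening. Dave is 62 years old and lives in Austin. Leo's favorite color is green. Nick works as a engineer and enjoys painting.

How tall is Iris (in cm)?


Iris is 194 cm tall

194


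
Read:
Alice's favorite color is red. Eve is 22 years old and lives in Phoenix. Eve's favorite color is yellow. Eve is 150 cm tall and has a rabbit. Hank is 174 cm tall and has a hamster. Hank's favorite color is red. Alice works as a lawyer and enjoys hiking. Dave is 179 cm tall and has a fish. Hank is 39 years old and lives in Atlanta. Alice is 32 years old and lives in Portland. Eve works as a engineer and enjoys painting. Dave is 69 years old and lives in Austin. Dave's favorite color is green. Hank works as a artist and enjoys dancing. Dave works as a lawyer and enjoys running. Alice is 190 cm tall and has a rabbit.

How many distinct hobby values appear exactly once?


Unique hobby values: 4

4


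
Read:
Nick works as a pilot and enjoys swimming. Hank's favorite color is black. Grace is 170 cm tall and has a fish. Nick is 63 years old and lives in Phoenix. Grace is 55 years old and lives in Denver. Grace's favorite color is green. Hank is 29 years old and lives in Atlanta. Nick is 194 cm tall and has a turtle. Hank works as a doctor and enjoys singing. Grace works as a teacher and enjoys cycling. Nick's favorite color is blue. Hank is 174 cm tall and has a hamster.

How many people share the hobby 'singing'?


Count: 1

1


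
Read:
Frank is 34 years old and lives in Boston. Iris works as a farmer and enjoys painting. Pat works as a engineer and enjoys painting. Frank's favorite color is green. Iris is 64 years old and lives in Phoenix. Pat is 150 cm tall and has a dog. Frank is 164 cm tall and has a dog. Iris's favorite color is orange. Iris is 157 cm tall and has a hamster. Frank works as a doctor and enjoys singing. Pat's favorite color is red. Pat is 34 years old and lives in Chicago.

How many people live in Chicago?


Count in Chicago: 1

1


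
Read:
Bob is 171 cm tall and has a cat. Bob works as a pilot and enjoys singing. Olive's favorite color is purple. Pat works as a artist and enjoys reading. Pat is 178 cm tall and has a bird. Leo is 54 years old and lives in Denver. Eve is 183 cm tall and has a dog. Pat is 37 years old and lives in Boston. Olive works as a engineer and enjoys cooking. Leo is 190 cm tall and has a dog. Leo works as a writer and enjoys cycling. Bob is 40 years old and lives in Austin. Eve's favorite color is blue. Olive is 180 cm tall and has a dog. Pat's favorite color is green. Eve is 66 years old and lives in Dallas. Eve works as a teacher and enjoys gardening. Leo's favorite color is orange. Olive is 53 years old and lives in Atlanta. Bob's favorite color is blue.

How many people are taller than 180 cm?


Taller than 180: 2

2


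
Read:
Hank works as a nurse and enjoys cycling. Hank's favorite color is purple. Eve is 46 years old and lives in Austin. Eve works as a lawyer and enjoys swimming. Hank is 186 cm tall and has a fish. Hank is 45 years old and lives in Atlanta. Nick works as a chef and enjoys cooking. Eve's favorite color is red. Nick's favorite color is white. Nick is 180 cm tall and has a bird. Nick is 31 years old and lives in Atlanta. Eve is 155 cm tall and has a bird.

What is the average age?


Sum=122, n=3, avg=40.67

40.67


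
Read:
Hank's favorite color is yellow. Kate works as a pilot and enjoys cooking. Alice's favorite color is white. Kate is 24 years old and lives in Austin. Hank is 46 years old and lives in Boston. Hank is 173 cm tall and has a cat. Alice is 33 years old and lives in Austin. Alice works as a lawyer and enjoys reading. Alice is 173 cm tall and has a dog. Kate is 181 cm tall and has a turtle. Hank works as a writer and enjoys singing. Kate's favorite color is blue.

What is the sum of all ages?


24+33+46 = 103

103


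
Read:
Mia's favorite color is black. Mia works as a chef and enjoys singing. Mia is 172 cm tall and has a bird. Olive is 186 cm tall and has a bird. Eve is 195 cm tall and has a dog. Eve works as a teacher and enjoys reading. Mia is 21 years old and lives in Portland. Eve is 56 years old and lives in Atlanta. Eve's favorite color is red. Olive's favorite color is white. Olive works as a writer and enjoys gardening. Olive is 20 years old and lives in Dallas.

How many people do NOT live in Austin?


Not in Austin: 3

3


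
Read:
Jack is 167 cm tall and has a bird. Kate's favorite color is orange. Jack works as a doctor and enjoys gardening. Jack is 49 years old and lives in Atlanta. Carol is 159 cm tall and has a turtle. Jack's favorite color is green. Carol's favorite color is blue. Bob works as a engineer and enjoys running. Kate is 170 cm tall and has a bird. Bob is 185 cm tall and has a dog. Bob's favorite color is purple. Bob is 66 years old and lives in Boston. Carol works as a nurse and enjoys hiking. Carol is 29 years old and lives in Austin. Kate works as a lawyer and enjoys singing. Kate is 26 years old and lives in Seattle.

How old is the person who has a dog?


Person with dog is Bob, age 66

66


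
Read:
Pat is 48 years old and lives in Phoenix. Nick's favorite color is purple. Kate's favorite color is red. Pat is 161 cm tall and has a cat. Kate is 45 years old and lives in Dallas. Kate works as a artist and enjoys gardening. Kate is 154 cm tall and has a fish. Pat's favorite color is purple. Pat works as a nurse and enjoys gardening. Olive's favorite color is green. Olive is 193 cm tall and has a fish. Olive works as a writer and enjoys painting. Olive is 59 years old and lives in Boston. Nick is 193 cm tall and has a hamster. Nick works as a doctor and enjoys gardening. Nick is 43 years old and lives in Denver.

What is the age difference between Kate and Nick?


|45 - 43| = 2

2


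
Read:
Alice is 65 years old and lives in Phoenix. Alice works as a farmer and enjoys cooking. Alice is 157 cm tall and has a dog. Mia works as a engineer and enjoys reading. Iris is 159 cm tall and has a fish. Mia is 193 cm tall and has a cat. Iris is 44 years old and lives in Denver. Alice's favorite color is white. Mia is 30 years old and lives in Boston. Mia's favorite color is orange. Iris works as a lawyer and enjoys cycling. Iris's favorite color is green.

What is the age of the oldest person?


Oldest: Alice at 65

65


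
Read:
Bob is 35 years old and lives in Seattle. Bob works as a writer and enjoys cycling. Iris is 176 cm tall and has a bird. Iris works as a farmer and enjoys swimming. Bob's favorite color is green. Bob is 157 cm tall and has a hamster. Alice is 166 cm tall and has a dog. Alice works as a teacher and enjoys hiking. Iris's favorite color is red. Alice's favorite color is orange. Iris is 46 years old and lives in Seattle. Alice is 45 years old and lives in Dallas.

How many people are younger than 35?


Filter: 0

0


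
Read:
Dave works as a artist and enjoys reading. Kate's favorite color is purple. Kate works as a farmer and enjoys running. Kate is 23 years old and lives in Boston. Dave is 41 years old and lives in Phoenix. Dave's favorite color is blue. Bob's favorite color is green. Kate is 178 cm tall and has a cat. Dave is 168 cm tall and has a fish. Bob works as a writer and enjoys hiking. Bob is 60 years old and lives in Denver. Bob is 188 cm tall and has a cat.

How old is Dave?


Dave is 41 years old

41


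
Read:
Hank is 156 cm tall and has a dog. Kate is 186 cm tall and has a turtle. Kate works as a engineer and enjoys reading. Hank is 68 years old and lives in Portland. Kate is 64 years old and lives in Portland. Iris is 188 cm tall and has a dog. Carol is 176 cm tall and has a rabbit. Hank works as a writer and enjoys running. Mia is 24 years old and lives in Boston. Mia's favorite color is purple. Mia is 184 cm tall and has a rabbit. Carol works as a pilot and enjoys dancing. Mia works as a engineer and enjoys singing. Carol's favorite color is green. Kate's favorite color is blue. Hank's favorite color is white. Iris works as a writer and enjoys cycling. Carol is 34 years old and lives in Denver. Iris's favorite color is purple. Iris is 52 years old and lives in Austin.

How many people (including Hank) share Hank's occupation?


Hank is a writer. Count = 2

2


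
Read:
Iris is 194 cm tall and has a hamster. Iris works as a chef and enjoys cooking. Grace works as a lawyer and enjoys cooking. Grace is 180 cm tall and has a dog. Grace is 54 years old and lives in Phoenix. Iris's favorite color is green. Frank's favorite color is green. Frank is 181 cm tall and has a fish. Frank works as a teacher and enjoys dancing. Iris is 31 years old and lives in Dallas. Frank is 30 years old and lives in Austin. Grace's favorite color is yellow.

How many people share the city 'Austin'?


Count: 1

1


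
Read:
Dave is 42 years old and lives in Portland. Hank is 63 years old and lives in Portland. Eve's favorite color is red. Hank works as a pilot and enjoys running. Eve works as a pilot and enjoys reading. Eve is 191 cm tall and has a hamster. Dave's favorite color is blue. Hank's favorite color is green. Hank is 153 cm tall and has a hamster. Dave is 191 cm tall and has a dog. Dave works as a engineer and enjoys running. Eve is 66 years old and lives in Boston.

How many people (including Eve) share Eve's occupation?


Eve is a pilot. Count = 2

2


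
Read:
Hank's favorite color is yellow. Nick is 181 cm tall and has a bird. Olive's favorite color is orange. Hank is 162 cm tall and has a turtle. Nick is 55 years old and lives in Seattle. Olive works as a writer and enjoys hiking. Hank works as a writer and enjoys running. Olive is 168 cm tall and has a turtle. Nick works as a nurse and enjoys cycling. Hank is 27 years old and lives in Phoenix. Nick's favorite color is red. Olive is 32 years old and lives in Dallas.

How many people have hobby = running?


Count: 1

1


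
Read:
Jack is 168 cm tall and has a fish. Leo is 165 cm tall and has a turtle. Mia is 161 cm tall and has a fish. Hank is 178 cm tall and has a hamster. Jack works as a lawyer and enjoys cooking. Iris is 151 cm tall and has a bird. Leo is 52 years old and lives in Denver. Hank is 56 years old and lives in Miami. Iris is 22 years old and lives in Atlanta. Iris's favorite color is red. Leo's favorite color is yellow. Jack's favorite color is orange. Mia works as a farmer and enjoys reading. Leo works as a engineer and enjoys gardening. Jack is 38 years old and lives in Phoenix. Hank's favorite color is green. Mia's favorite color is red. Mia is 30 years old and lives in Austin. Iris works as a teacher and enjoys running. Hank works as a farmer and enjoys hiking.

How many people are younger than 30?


Filter: 1

1


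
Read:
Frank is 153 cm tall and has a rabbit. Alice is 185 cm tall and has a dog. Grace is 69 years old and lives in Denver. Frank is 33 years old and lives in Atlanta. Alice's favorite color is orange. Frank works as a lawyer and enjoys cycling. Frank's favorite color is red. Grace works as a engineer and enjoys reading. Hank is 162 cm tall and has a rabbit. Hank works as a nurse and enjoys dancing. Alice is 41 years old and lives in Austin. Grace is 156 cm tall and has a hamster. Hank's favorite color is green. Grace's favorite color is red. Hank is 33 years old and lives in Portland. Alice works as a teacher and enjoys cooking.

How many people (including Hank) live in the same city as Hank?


Hank lives in Portland. Count = 1

1


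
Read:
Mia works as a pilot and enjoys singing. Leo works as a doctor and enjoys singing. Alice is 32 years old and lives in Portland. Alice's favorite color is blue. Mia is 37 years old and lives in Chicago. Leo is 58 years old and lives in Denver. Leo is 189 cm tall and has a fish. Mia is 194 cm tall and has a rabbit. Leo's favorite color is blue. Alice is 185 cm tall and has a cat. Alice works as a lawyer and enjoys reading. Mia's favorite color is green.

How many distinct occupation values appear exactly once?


Unique occupation values: 3

3


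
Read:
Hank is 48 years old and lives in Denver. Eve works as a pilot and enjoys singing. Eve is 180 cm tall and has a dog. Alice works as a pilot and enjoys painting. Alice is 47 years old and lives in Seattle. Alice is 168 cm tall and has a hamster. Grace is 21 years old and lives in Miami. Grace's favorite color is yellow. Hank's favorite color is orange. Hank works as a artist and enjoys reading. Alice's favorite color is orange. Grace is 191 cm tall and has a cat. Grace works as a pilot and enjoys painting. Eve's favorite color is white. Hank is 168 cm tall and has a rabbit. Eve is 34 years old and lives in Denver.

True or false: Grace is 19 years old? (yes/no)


Grace is actually 21. no

no


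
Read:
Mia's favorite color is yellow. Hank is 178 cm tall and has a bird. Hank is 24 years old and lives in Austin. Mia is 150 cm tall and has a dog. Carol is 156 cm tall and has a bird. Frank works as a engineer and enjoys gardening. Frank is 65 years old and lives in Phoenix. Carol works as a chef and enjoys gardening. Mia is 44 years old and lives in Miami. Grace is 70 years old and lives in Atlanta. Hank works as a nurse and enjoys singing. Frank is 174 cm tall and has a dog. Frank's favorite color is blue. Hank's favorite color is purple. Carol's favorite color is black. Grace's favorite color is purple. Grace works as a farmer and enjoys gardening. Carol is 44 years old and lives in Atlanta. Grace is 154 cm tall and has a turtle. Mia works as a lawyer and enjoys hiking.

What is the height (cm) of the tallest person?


Tallest: Hank at 178 cm

178


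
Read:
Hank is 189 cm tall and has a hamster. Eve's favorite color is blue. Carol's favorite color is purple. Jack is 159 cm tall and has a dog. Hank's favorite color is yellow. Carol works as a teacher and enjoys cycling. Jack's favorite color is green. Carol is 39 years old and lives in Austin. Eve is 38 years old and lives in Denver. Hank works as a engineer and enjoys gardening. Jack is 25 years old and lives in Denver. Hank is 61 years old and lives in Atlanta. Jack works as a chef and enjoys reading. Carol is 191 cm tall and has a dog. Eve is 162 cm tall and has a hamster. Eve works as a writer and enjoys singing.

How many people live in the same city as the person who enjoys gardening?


Person with hobby gardening is Hank, city Atlanta. Count = 1

1


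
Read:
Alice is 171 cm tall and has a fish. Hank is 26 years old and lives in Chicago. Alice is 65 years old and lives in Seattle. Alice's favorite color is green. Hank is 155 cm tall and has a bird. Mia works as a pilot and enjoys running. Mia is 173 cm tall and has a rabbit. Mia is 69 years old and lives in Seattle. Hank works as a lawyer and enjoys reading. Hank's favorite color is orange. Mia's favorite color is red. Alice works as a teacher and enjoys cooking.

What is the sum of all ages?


65+26+69 = 160

160


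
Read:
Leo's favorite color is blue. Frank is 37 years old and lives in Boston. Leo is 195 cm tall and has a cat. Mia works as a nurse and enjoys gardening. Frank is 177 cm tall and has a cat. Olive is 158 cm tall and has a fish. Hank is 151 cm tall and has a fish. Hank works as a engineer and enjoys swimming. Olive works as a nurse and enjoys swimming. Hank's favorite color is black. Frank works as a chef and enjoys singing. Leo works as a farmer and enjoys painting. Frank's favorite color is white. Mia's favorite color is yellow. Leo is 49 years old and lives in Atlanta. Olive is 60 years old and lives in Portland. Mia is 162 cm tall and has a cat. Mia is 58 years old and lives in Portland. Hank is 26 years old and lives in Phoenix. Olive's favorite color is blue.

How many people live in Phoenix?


Count in Phoenix: 1

1


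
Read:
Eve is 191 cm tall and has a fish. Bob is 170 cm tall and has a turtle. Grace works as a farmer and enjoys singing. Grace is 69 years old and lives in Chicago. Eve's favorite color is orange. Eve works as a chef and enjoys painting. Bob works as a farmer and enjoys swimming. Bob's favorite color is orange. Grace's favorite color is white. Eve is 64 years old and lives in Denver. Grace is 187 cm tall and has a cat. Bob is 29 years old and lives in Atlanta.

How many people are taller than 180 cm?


Taller than 180: 2

2


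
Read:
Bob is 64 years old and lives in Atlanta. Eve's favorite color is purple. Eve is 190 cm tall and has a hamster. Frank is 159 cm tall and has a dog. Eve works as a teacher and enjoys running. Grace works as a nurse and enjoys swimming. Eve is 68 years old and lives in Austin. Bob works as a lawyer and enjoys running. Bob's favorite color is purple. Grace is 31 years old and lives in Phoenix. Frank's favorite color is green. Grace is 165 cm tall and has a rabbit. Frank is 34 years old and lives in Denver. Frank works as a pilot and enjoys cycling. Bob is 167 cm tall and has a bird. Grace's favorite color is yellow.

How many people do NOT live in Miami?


Not in Miami: 4

4


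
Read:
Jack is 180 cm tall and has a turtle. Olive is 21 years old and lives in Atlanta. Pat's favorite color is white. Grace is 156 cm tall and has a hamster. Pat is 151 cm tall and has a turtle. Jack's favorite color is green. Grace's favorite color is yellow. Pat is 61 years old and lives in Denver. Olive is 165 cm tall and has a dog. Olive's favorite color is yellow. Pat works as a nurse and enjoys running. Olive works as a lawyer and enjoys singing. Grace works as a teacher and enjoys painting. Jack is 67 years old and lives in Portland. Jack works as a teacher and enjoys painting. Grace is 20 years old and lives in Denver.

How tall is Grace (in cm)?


Grace is 156 cm tall

156


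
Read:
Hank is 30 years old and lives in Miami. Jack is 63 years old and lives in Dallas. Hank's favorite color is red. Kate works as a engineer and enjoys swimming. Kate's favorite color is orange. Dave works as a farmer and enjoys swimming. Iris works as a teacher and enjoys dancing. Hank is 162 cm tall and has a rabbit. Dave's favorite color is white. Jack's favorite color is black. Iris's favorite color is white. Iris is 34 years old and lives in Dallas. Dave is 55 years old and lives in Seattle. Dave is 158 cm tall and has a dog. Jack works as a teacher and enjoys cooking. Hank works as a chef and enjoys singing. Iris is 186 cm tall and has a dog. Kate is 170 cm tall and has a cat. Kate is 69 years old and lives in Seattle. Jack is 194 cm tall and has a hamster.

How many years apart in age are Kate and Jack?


69 vs 63, diff = 6

6


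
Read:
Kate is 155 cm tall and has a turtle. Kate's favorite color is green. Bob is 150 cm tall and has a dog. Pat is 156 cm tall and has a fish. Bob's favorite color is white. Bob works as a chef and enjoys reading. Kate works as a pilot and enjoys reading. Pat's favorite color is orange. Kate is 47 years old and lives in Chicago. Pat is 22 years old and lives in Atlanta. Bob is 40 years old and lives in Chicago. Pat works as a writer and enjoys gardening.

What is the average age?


Sum=109, n=3, avg=36.33

36.33


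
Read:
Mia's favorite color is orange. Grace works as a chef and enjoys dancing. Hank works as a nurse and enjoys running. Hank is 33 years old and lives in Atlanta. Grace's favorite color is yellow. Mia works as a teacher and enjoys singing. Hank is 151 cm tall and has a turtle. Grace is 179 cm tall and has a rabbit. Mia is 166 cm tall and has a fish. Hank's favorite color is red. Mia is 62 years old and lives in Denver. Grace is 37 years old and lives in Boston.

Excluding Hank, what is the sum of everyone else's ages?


Sum (excluding Hank): 99

99


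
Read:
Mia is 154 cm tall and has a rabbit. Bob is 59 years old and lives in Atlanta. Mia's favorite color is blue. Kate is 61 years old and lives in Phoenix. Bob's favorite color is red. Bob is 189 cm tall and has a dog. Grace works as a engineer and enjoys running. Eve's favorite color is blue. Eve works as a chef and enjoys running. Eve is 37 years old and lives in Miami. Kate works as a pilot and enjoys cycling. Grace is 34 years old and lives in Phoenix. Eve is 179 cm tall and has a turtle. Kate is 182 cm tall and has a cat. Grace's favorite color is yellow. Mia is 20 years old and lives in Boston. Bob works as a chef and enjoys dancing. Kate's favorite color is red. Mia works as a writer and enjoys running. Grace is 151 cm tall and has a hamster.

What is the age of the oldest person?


Oldest: Kate at 61

61


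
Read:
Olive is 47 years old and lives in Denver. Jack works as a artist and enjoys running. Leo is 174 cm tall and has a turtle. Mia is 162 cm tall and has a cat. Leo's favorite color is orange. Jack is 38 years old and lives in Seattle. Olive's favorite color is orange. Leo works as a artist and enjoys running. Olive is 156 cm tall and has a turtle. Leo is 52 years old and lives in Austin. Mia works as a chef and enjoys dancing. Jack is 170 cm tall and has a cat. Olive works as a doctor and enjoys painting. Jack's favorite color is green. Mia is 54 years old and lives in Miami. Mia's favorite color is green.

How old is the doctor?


The doctor is Olive, age 47

47


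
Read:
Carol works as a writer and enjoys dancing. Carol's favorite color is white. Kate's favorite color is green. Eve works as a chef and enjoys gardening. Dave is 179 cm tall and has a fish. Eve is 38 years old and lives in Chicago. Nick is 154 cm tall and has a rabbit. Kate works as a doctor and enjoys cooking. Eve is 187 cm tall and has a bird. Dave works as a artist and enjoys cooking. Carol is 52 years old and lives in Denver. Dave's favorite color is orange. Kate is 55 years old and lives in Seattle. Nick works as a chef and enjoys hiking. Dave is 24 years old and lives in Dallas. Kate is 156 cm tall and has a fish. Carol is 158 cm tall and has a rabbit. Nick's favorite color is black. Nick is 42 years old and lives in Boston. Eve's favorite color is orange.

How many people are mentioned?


People: Dave, Carol, Eve, Nick, Kate. Count = 5

5
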